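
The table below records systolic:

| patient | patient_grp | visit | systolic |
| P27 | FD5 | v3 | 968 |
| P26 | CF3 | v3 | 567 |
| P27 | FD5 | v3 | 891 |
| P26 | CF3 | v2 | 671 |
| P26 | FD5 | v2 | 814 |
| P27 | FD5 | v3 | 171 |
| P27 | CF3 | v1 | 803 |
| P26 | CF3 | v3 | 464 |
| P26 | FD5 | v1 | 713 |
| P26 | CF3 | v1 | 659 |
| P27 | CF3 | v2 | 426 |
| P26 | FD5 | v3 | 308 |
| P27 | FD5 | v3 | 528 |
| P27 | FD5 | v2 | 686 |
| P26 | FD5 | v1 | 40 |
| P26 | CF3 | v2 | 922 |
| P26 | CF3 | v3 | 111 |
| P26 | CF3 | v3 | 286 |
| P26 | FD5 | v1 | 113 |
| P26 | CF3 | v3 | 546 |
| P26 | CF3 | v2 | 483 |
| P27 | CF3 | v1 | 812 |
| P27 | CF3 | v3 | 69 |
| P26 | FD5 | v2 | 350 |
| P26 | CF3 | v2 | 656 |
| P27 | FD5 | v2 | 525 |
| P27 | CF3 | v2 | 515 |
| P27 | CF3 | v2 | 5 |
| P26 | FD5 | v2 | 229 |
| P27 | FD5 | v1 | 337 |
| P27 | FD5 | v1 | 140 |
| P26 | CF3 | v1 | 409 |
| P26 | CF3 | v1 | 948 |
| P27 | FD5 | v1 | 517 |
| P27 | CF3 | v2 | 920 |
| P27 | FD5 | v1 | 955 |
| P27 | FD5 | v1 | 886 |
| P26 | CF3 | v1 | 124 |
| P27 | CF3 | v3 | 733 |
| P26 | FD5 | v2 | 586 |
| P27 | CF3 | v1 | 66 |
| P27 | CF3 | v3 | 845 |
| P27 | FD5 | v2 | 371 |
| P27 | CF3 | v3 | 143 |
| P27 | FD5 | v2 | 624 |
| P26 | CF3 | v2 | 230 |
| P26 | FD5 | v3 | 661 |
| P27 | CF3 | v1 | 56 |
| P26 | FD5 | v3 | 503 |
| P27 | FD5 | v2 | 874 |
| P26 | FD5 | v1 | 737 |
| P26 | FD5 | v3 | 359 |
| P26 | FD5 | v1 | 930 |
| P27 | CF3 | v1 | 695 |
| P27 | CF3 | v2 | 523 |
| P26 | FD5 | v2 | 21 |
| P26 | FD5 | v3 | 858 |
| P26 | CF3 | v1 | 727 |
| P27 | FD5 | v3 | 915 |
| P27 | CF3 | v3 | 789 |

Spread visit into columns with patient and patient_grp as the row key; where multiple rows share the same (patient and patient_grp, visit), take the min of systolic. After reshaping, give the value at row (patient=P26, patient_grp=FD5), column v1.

Rows with patient=P26, patient_grp=FD5 and visit=v1: systolic values are 713, 40, 113, 737, 930.
min(713, 40, 113, 737, 930) = 40.

40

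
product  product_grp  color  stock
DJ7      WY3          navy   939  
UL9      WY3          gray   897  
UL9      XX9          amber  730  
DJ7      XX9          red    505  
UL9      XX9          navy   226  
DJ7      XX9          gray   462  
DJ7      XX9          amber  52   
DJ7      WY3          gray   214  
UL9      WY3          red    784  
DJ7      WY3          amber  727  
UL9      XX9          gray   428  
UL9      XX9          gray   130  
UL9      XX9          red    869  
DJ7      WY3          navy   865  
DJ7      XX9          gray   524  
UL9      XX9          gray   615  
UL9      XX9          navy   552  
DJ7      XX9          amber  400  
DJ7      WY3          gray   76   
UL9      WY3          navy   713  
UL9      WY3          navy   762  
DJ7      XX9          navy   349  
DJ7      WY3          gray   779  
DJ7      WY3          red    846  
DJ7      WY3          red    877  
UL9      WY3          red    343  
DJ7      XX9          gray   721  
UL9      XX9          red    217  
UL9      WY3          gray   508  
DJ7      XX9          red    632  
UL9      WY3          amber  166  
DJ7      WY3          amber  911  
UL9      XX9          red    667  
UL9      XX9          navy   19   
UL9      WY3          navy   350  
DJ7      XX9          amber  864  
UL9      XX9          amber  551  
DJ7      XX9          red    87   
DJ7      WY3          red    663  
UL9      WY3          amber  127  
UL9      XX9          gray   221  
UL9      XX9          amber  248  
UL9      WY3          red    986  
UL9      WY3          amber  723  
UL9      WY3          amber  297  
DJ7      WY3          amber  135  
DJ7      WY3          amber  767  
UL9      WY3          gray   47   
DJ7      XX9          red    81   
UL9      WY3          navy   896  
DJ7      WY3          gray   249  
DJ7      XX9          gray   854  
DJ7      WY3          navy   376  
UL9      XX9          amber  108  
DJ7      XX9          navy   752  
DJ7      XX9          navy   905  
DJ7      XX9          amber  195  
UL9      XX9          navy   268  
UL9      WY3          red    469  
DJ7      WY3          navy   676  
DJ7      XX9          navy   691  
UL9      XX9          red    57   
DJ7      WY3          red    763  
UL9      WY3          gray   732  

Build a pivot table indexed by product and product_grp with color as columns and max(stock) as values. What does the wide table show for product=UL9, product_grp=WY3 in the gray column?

897

Rows with product=UL9, product_grp=WY3 and color=gray: stock values are 897, 508, 47, 732.
max(897, 508, 47, 732) = 897.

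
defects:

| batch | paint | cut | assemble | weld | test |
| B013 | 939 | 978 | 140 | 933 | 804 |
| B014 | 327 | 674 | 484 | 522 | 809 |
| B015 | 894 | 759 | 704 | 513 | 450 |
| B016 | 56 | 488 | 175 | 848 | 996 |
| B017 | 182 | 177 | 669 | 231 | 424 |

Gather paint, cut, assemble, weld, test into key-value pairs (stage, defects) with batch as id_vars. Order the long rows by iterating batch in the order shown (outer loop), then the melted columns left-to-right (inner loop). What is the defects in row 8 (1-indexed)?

25 rows total (5 × 5). Row 8: index ⌊(8-1)/5⌋ = 1 into batch → B014; (8-1) mod 5 = 2 into the melted columns → assemble.
So row 8 is (B014, assemble, 484); defects = 484.

484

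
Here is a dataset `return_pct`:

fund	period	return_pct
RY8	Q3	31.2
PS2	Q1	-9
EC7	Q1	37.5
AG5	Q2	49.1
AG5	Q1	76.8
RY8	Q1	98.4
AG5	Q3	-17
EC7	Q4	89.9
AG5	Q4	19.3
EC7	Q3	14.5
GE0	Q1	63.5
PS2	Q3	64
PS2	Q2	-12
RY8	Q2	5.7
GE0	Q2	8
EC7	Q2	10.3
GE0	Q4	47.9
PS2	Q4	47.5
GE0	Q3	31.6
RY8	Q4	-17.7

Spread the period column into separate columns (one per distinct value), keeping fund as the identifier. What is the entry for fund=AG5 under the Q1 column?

76.8

Wide layout: rows indexed by fund, columns are the 4 distinct period values (Q3, Q1, Q2, Q4).
Cell (fund=AG5, period=Q1) draws from the long row where fund=AG5 and period=Q1, which has return_pct=76.8.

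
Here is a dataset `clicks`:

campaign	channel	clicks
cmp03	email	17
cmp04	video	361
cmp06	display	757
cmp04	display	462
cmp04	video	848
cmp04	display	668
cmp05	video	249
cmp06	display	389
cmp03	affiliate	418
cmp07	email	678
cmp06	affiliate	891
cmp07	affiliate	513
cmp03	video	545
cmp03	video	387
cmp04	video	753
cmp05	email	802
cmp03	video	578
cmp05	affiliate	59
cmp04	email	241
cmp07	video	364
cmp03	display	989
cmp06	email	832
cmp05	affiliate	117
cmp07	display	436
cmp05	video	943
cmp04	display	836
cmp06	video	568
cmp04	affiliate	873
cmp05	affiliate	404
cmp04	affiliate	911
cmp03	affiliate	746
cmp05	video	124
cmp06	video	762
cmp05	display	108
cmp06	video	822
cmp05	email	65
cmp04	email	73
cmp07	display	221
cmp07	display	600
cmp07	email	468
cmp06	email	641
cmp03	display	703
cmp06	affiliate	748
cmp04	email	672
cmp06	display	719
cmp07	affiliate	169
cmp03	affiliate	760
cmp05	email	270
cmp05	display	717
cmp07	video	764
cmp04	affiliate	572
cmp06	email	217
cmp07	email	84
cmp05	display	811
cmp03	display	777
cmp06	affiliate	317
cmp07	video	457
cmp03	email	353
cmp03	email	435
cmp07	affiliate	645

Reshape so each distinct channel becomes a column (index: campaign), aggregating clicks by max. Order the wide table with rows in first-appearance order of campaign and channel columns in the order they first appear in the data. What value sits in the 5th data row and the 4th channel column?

With rows in first-appearance order of campaign, row 5 is campaign=cmp07. channel columns in first-appearance order: email, video, display, affiliate; column 4 is affiliate.
Long rows with campaign=cmp07, channel=affiliate: max(513, 169, 645) = 645.

645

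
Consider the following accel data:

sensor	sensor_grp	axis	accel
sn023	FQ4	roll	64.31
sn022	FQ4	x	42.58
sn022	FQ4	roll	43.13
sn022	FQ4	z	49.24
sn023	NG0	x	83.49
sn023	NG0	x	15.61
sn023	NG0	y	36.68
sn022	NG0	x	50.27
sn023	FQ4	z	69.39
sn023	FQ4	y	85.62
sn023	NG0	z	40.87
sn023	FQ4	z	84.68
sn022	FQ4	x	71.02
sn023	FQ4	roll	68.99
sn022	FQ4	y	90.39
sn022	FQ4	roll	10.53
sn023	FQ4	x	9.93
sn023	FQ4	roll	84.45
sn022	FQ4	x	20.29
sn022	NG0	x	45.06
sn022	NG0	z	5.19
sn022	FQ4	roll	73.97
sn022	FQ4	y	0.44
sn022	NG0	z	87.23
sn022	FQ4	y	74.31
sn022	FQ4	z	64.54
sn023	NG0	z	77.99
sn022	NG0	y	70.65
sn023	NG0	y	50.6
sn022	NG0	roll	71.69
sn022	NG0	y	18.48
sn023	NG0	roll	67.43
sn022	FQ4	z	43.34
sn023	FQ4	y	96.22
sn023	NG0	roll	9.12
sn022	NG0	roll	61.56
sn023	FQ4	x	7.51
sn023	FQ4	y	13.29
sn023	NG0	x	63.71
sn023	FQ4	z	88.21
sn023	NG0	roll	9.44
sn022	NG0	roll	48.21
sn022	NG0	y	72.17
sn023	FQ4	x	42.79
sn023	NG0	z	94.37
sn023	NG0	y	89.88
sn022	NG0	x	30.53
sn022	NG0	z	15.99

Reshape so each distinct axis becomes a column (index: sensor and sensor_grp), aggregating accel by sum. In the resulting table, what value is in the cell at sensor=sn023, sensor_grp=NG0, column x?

162.81

Rows with sensor=sn023, sensor_grp=NG0 and axis=x: accel values are 83.49, 15.61, 63.71.
83.49 + 15.61 + 63.71 = 162.81.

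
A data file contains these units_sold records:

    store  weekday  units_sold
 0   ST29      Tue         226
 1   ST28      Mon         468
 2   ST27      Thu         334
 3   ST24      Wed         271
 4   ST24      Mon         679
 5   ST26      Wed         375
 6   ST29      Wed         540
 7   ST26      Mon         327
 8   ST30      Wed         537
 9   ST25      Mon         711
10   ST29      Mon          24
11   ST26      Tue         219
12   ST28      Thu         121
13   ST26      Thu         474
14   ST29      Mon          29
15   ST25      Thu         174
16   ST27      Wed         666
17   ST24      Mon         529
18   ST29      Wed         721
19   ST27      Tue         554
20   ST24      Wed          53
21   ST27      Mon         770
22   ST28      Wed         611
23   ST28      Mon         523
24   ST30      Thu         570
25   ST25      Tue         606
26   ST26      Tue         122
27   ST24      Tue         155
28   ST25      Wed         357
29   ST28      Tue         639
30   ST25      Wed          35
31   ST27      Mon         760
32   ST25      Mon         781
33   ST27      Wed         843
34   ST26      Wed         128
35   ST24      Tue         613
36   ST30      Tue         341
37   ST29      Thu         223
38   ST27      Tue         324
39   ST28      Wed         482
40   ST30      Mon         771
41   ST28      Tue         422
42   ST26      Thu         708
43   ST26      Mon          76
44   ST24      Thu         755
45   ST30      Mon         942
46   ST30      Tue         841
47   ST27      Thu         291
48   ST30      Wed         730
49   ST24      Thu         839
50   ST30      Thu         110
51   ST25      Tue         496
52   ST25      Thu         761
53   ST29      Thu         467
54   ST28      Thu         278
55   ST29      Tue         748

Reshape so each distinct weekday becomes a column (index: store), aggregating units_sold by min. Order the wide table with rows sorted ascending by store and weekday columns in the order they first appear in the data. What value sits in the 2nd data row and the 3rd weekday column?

174

With rows sorted ascending by store, row 2 is store=ST25. weekday columns in first-appearance order: Tue, Mon, Thu, Wed; column 3 is Thu.
Long rows with store=ST25, weekday=Thu: min(174, 761) = 174.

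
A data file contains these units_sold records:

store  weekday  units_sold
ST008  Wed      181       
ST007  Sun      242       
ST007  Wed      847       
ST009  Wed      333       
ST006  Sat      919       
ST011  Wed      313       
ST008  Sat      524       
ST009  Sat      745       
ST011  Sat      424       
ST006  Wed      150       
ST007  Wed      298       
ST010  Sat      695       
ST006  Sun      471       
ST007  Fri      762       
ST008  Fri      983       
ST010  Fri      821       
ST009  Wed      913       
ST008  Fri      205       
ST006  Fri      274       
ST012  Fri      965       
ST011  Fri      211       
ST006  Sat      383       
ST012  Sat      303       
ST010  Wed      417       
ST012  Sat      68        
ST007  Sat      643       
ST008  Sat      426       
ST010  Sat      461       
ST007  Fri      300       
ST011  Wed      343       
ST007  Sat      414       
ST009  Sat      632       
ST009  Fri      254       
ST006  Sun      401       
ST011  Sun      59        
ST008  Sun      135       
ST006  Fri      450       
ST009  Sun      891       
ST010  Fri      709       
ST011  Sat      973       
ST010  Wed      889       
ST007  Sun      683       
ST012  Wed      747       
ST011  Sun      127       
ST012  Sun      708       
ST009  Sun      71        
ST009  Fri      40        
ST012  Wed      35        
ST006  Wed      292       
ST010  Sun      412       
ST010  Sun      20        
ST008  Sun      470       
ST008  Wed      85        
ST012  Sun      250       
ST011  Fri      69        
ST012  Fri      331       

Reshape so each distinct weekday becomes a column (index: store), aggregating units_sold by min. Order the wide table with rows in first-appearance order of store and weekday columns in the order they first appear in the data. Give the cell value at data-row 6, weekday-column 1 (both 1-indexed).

With rows in first-appearance order of store, row 6 is store=ST010. weekday columns in first-appearance order: Wed, Sun, Sat, Fri; column 1 is Wed.
Long rows with store=ST010, weekday=Wed: min(417, 889) = 417.

417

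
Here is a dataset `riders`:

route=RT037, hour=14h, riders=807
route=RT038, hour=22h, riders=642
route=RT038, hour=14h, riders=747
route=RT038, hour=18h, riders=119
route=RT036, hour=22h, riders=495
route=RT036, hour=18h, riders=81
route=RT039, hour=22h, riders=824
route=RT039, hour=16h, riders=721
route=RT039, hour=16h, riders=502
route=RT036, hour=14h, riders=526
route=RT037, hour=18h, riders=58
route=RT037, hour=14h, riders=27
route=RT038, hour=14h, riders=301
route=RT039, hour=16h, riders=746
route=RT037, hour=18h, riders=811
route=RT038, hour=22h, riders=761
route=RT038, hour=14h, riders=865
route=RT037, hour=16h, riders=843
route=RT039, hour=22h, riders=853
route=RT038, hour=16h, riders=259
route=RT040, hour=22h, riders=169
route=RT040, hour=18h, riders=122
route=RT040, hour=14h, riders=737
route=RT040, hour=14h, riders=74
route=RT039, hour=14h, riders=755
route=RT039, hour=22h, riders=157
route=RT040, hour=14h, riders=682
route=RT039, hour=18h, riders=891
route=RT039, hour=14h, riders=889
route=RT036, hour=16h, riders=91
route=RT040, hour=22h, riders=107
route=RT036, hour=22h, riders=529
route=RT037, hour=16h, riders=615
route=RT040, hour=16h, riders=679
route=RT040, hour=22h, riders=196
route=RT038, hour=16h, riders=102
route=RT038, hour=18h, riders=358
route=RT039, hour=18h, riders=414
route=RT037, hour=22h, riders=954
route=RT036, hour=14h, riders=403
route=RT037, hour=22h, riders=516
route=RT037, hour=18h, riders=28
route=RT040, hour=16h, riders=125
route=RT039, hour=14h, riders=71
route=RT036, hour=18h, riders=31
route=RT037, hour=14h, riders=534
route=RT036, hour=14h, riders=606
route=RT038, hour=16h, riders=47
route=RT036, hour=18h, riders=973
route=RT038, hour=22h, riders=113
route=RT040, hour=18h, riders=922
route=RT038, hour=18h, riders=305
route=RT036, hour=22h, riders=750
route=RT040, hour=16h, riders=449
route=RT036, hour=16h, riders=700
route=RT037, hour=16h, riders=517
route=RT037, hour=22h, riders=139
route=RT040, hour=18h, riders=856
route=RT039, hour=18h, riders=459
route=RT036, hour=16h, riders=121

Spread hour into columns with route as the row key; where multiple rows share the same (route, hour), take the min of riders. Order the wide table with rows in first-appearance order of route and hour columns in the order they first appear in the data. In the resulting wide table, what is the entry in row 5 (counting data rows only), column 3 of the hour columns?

With rows in first-appearance order of route, row 5 is route=RT040. hour columns in first-appearance order: 14h, 22h, 18h, 16h; column 3 is 18h.
Long rows with route=RT040, hour=18h: min(122, 922, 856) = 122.

122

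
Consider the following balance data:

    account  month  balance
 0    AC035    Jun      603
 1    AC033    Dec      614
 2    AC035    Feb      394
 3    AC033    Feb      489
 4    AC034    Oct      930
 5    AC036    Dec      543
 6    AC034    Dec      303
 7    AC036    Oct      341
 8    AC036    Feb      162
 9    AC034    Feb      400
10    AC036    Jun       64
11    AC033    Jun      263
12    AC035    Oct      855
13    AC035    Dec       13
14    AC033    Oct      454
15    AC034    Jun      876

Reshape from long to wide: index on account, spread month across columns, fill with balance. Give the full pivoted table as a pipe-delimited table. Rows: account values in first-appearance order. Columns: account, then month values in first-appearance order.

| account | Jun | Dec | Feb | Oct |
| AC035 | 603 | 13 | 394 | 855 |
| AC033 | 263 | 614 | 489 | 454 |
| AC034 | 876 | 303 | 400 | 930 |
| AC036 | 64 | 543 | 162 | 341 |

Columns: account plus the 4 distinct month values (Jun, Dec, Feb, Oct).
For example, row AC035 column Jun takes balance=603 from the long row (AC035, Jun).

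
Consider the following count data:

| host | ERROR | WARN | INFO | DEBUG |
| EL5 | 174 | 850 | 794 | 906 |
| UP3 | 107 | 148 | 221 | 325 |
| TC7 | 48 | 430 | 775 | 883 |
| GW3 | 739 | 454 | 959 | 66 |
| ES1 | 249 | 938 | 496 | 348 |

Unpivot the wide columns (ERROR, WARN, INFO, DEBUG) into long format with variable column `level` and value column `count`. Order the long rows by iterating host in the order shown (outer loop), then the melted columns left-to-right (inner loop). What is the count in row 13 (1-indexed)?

739

20 rows total (5 × 4). Row 13: index ⌊(13-1)/4⌋ = 3 into host → GW3; (13-1) mod 4 = 0 into the melted columns → ERROR.
So row 13 is (GW3, ERROR, 739); count = 739.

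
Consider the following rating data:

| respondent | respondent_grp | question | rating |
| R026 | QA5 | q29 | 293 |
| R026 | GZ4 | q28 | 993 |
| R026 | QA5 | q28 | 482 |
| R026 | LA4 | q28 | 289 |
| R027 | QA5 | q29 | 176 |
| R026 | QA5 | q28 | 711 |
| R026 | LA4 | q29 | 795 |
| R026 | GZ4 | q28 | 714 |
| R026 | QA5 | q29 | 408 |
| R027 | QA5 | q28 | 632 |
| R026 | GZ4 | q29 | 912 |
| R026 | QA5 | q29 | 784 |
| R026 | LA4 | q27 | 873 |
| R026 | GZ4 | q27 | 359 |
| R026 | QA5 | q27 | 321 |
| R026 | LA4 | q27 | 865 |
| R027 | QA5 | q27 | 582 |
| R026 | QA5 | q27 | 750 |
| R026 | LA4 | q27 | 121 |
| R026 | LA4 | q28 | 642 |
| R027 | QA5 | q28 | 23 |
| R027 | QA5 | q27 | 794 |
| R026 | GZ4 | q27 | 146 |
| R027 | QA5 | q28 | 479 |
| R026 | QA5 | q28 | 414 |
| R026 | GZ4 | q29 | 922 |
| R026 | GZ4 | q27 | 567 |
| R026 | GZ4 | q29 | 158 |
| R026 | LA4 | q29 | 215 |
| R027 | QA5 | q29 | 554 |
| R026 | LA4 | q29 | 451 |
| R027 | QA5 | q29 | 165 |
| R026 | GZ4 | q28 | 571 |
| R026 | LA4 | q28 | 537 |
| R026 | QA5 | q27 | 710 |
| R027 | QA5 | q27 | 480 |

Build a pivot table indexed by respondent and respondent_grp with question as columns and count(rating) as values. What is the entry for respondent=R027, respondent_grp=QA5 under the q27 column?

Rows with respondent=R027, respondent_grp=QA5 and question=q27: rating values are 582, 794, 480.
3 rows match — count = 3.

3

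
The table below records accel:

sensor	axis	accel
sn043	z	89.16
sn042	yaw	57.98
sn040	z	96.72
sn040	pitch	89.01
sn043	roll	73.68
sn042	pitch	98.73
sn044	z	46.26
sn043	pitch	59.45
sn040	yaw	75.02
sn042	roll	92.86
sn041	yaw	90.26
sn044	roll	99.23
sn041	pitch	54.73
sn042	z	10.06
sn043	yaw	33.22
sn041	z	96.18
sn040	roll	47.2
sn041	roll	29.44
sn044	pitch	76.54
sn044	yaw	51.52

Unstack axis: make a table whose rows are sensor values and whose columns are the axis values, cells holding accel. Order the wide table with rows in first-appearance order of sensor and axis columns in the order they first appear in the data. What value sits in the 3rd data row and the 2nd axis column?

With rows in first-appearance order of sensor, row 3 is sensor=sn040. axis columns in first-appearance order: z, yaw, pitch, roll; column 2 is yaw.
Long rows with sensor=sn040, axis=yaw: accel = 75.02.

75.02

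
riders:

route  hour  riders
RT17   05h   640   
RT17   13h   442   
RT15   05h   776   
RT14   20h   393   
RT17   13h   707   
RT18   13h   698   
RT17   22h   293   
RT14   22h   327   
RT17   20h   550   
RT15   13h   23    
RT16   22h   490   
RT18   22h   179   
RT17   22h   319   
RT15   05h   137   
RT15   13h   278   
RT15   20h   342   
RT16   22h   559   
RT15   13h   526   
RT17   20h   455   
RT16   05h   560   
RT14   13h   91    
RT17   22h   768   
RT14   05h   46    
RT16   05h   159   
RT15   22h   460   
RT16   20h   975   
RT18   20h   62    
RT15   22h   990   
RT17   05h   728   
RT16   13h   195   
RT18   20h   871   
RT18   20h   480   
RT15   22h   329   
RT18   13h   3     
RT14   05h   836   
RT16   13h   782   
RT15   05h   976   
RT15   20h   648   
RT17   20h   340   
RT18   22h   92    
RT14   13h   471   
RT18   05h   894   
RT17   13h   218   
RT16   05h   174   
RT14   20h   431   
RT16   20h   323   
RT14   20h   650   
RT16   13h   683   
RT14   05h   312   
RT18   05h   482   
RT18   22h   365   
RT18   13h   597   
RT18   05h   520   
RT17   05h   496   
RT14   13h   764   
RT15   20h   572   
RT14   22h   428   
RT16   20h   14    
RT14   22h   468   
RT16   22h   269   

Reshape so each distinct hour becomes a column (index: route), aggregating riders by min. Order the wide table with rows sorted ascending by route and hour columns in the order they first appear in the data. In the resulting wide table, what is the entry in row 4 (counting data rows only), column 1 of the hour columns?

With rows sorted ascending by route, row 4 is route=RT17. hour columns in first-appearance order: 05h, 13h, 20h, 22h; column 1 is 05h.
Long rows with route=RT17, hour=05h: min(640, 728, 496) = 496.

496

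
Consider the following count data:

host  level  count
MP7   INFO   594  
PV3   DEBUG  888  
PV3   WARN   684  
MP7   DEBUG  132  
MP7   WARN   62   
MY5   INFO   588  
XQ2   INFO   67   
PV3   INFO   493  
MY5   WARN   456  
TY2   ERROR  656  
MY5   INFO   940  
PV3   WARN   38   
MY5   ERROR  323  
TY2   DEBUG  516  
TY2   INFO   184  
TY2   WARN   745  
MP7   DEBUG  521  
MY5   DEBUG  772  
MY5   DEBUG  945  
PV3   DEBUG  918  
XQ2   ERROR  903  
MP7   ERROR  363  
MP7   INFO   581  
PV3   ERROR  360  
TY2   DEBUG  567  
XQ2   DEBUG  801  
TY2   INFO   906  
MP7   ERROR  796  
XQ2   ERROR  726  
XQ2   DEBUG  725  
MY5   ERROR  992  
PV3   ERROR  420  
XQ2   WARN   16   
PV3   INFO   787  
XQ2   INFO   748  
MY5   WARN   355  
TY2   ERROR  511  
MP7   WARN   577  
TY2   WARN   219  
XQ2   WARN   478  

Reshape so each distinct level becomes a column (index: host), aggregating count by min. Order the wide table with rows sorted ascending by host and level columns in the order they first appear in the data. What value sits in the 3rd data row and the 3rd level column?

38

With rows sorted ascending by host, row 3 is host=PV3. level columns in first-appearance order: INFO, DEBUG, WARN, ERROR; column 3 is WARN.
Long rows with host=PV3, level=WARN: min(684, 38) = 38.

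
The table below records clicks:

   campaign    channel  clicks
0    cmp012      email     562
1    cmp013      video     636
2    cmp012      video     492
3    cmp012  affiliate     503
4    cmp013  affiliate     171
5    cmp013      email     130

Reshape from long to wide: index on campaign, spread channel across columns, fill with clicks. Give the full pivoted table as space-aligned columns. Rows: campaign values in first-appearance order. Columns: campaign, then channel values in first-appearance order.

campaign  email  video  affiliate
cmp012    562    492    503      
cmp013    130    636    171      

Columns: campaign plus the 3 distinct channel values (email, video, affiliate).
For example, row cmp012 column email takes clicks=562 from the long row (cmp012, email).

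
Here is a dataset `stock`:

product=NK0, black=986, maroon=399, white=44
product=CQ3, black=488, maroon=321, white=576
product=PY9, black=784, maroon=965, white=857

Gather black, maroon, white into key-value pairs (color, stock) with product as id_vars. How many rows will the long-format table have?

3 product values × 3 melted columns = 9 rows.

9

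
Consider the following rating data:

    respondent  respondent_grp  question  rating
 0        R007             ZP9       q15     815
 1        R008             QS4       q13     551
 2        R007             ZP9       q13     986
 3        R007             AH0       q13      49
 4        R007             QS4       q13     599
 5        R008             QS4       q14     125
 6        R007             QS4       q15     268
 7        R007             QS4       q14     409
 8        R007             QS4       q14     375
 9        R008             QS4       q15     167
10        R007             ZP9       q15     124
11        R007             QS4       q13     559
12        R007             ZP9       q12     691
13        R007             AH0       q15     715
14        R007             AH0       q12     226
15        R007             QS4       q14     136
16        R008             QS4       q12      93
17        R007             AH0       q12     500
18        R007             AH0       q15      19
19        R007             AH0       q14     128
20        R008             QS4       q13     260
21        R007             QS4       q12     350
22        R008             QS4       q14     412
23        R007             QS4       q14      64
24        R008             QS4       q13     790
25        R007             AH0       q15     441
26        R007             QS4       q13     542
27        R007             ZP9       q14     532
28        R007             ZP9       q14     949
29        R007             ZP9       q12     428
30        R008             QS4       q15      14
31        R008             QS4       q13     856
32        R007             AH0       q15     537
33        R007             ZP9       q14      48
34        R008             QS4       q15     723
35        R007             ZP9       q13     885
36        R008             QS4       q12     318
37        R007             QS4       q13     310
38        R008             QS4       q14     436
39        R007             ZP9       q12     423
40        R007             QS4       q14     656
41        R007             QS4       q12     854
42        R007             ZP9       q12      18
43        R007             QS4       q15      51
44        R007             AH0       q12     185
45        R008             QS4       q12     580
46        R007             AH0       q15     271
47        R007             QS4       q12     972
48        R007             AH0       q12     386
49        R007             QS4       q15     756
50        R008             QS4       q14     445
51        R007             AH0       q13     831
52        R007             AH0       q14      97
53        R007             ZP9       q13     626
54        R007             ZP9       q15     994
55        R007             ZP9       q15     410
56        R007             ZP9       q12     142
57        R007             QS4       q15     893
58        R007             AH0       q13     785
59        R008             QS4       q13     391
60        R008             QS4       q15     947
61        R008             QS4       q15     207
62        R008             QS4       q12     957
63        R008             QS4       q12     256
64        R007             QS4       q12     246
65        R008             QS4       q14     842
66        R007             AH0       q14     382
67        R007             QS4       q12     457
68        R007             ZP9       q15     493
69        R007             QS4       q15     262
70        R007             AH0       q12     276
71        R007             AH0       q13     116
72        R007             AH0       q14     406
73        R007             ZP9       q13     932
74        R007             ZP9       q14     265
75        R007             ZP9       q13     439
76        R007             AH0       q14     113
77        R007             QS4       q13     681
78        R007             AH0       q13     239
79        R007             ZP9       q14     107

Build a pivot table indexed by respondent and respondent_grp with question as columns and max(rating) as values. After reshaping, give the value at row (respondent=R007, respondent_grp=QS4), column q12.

Rows with respondent=R007, respondent_grp=QS4 and question=q12: rating values are 350, 854, 972, 246, 457.
max(350, 854, 972, 246, 457) = 972.

972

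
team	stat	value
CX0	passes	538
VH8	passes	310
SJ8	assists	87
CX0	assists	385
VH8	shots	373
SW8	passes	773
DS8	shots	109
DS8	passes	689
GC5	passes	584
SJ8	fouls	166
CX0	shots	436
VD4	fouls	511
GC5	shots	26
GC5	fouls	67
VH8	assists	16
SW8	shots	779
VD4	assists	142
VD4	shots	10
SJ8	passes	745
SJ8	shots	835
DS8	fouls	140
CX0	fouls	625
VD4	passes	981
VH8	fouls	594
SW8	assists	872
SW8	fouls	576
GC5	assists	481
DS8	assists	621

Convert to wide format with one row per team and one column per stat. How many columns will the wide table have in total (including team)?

1 column for team plus 4 distinct stat values → 5 columns.

5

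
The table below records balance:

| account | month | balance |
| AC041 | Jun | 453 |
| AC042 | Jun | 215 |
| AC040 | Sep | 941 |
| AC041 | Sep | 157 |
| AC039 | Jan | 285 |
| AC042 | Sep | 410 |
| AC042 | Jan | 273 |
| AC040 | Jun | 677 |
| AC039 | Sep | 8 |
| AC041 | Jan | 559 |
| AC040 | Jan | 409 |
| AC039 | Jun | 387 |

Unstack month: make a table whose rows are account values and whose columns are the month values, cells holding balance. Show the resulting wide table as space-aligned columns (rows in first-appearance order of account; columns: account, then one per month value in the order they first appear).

account  Jun  Sep  Jan
AC041    453  157  559
AC042    215  410  273
AC040    677  941  409
AC039    387  8    285

Columns: account plus the 3 distinct month values (Jun, Sep, Jan).
For example, row AC041 column Jun takes balance=453 from the long row (AC041, Jun).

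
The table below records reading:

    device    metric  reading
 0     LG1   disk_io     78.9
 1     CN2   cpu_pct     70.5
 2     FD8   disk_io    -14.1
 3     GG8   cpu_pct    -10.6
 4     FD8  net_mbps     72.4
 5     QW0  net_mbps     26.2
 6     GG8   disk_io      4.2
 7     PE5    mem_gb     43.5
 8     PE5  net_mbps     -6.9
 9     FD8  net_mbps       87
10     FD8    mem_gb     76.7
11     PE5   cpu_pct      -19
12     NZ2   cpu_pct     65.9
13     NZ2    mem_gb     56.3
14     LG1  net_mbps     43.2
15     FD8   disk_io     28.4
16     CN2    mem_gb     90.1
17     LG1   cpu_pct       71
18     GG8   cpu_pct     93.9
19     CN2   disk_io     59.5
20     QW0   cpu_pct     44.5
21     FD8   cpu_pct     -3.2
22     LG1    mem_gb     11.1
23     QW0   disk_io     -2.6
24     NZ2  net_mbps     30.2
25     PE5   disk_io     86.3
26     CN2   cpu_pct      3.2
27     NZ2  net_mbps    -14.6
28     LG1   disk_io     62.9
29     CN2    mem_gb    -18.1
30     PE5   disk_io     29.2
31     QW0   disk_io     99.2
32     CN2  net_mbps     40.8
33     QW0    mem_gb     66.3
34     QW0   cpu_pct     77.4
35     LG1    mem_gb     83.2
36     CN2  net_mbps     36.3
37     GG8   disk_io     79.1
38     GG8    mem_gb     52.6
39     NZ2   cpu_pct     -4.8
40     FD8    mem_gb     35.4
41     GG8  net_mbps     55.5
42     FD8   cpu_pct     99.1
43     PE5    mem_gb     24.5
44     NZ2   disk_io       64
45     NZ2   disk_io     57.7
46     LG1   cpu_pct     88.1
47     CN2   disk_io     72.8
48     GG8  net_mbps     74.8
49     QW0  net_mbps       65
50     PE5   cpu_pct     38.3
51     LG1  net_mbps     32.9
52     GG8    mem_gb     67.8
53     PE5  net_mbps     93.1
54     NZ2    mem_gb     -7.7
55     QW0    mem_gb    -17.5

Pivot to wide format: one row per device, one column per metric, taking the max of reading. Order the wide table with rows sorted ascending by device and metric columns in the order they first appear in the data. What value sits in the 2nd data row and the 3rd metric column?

With rows sorted ascending by device, row 2 is device=FD8. metric columns in first-appearance order: disk_io, cpu_pct, net_mbps, mem_gb; column 3 is net_mbps.
Long rows with device=FD8, metric=net_mbps: max(72.4, 87) = 87.

87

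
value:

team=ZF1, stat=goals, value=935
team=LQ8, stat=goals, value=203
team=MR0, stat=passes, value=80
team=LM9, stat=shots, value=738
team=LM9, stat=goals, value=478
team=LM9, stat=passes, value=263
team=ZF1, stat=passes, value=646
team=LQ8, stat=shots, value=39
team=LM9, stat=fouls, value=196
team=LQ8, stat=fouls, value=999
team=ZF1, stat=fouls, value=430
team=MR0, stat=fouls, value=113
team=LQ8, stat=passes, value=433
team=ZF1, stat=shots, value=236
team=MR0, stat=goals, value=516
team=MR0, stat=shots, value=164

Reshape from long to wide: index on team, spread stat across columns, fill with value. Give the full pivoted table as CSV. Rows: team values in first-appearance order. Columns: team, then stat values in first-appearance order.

team,goals,passes,shots,fouls
ZF1,935,646,236,430
LQ8,203,433,39,999
MR0,516,80,164,113
LM9,478,263,738,196

Columns: team plus the 4 distinct stat values (goals, passes, shots, fouls).
For example, row ZF1 column goals takes value=935 from the long row (ZF1, goals).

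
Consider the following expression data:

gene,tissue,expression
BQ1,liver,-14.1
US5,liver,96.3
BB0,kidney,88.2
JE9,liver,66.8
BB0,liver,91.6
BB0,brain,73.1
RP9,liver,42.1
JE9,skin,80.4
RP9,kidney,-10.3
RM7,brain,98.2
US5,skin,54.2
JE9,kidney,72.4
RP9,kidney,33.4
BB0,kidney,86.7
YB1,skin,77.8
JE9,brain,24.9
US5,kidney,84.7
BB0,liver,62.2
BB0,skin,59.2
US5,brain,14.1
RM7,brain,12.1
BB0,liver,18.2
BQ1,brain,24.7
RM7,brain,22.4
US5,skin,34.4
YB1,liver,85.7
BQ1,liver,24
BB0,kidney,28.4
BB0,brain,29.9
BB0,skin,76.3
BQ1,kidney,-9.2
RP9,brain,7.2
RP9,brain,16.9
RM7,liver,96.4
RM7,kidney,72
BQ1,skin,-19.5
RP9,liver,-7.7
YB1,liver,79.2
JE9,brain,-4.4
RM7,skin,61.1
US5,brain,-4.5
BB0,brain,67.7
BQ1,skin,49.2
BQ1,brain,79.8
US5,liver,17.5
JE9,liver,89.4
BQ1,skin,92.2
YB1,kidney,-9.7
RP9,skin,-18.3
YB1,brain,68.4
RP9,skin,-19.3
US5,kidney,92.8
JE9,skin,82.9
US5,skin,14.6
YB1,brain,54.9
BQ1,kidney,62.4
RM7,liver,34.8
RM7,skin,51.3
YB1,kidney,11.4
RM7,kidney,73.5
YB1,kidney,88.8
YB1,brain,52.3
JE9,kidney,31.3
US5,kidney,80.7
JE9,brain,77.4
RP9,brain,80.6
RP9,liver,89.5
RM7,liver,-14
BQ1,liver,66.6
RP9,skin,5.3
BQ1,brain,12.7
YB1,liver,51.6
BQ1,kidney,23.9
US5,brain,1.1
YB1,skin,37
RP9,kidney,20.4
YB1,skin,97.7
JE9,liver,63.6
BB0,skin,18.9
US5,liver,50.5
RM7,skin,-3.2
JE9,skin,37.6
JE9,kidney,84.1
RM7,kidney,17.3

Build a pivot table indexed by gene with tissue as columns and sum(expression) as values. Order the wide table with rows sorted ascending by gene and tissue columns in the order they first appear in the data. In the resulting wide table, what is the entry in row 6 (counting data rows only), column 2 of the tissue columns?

With rows sorted ascending by gene, row 6 is gene=US5. tissue columns in first-appearance order: liver, kidney, brain, skin; column 2 is kidney.
Long rows with gene=US5, tissue=kidney: 84.7 + 92.8 + 80.7 = 258.2.

258.2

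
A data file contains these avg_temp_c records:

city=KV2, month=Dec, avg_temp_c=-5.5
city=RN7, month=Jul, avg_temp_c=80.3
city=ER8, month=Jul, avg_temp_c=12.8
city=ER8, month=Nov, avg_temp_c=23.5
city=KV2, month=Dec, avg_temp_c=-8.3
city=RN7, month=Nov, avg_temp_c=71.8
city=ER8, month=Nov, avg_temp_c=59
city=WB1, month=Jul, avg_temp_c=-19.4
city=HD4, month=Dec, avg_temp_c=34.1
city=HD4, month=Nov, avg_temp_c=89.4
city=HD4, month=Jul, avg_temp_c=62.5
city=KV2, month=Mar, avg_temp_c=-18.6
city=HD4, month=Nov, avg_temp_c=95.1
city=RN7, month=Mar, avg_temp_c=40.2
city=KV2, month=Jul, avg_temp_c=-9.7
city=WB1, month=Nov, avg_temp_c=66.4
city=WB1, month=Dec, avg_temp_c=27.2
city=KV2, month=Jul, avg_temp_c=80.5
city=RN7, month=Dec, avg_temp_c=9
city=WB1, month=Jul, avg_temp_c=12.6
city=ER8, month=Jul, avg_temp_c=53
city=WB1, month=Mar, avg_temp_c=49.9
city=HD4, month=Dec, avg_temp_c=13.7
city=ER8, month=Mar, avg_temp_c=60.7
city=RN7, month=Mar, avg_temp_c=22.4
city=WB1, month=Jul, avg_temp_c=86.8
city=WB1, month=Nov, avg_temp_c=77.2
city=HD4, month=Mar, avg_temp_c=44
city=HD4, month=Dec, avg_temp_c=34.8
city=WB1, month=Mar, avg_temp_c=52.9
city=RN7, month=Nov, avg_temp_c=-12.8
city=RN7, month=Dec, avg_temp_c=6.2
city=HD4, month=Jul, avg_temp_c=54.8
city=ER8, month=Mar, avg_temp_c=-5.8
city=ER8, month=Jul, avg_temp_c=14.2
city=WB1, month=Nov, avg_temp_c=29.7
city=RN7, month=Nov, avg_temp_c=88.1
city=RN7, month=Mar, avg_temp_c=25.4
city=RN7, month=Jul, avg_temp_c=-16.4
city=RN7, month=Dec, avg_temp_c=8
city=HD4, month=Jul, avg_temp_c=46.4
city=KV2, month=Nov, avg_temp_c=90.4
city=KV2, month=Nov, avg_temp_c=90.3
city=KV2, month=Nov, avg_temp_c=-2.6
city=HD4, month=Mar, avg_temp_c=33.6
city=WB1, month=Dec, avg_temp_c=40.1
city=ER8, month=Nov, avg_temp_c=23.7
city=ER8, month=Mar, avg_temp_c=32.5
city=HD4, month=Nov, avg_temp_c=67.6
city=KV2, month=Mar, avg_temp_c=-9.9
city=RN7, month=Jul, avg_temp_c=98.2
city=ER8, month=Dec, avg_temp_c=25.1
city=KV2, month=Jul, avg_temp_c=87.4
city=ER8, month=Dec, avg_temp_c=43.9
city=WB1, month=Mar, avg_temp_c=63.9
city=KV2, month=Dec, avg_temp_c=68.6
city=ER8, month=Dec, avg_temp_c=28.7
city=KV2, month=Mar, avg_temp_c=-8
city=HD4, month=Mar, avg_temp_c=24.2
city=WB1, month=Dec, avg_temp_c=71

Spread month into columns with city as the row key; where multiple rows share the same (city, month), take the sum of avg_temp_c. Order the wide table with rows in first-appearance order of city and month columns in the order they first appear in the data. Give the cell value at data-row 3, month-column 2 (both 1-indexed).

With rows in first-appearance order of city, row 3 is city=ER8. month columns in first-appearance order: Dec, Jul, Nov, Mar; column 2 is Jul.
Long rows with city=ER8, month=Jul: 12.8 + 53 + 14.2 = 80.

80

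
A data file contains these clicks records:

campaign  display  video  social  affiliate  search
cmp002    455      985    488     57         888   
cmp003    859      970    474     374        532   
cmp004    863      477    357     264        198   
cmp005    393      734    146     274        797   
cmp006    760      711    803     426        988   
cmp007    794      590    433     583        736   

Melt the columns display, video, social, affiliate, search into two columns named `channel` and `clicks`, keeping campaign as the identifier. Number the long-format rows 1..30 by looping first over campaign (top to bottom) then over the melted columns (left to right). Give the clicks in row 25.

988

30 rows total (6 × 5). Row 25: index ⌊(25-1)/5⌋ = 4 into campaign → cmp006; (25-1) mod 5 = 4 into the melted columns → search.
So row 25 is (cmp006, search, 988); clicks = 988.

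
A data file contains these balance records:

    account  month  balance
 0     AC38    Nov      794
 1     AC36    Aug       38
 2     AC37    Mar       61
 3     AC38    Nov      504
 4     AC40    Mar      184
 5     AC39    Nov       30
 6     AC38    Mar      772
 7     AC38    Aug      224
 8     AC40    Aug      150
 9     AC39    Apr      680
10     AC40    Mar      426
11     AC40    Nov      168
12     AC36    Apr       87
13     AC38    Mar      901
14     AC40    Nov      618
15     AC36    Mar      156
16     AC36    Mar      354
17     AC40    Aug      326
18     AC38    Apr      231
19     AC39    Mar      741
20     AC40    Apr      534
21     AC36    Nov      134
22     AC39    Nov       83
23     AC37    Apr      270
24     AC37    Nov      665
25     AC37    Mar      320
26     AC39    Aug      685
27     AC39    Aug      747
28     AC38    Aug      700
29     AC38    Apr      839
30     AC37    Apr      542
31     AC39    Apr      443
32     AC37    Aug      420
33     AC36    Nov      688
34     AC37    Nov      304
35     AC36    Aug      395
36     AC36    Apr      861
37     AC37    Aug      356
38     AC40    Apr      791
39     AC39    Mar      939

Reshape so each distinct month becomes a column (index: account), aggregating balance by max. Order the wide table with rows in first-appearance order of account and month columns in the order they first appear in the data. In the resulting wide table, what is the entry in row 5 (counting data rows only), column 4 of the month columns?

With rows in first-appearance order of account, row 5 is account=AC39. month columns in first-appearance order: Nov, Aug, Mar, Apr; column 4 is Apr.
Long rows with account=AC39, month=Apr: max(680, 443) = 680.

680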